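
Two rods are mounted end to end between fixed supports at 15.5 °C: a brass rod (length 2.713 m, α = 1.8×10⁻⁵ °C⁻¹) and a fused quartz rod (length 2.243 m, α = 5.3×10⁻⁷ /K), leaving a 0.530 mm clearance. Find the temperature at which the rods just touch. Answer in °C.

T = 26.1 °C

α₁L₁ = 4.8834×10⁻⁵ m/K, α₂L₂ = 1.18879×10⁻⁶ m/K → total 5.002279×10⁻⁵ m/K
ΔT = g/(α₁L₁+α₂L₂) = 5.30×10⁻⁴ / 5.002279×10⁻⁵ = 10.595 K
T = 15.5 + 10.595 = 26.095 °C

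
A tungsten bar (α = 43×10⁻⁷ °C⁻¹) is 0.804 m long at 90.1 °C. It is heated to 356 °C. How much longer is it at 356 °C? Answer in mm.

|ΔT| = |356 − 90.1| = 265.9 K
ΔL = αL₀ΔT = (43×10⁻⁷)(0.804)(265.9) = 9.19×10⁻⁴ m

ΔL = 0.919 mm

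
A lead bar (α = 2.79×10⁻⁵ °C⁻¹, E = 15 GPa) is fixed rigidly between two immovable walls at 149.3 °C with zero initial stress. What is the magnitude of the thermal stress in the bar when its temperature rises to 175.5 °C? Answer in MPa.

σ = 11.0 MPa

Fully constrained: the free strain ε = αΔT is blocked, so σ = Eε = EαΔT.
|ΔT| = 26.2 K
σ = 15.0×10⁹ × 2.79×10⁻⁵ × 26.2 = 1.10×10⁷ Pa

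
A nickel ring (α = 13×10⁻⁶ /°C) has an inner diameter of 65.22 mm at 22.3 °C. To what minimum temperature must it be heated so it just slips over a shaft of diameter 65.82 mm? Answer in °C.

Required Δd = 65.82 − 65.22 = 0.60 mm
Δd = αd₀ΔT ⇒ ΔT = Δd/(αd₀) = 0.60 / (13×10⁻⁶ × 65.22) = 707.66 K
T_min = 22.3 + 707.66 = 729.96 °C

T = 730 °C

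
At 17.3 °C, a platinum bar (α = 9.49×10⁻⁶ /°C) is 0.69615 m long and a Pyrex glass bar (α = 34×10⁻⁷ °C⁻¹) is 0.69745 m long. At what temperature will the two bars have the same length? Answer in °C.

L₁(1 + α₁ΔT) = L₂(1 + α₂ΔT) ⇒ ΔT = (L₂ − L₁)/(α₁L₁ − α₂L₂)
L₂ − L₁ = 0.69745 − 0.69615 = 1.30×10⁻³ m
α₁L₁ − α₂L₂ = 9.49×10⁻⁶×0.69615 − 34×10⁻⁷×0.69745 = 4.2351335×10⁻⁶ m/K
ΔT = 1.30×10⁻³ / 4.2351335×10⁻⁶ = 306.956 K
T = 17.3 + 306.956 = 324.256 °C

T = 324.3 °C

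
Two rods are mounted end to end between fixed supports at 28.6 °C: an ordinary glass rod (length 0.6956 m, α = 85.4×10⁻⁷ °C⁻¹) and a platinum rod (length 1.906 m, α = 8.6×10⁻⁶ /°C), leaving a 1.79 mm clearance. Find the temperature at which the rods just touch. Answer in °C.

Gap closes when ΔL₁ + ΔL₂ = 1.79 mm = 1.79×10⁻³ m
(α₁L₁ + α₂L₂)ΔT = g
α₁L₁ + α₂L₂ = 85.4×10⁻⁷×0.6956 + 8.6×10⁻⁶×1.906 = 2.2332024×10⁻⁵ m/K
ΔT = 1.79×10⁻³ / 2.2332024×10⁻⁵ = 80.15 K
T = 28.6 + 80.15 = 108.75 °C

T = 109 °C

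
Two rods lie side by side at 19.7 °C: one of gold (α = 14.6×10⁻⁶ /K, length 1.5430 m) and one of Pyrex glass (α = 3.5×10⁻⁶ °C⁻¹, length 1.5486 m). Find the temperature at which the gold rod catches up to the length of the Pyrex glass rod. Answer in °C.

T = 347.0 °C

Equal length when α₁L₁ΔT − α₂L₂ΔT = L₂ − L₁ = 5.60×10⁻³ m
α₁L₁ = 2.25278×10⁻⁵, α₂L₂ = 5.4201×10⁻⁶ → Δ(αL) = 1.71077×10⁻⁵ m/K
ΔT = 5.60×10⁻³ / 1.71077×10⁻⁵ = 327.338 K, so T = 19.7 + 327.338 = 347.038 °C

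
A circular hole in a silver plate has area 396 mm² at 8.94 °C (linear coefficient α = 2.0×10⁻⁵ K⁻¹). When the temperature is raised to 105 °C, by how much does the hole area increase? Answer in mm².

ΔA = 1.52 mm²

Area coefficient ≈ 2α; |ΔT| = 96.06 K
ΔA = 2αA₀ΔT = 2(2.0×10⁻⁵)(396)(96.06) = 1.52 mm²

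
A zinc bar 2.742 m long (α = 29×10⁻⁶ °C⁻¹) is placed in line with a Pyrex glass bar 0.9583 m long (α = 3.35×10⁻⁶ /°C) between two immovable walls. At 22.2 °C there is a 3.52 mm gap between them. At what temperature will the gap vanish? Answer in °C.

α₁L₁ = 7.9518×10⁻⁵ m/K, α₂L₂ = 3.210305×10⁻⁶ m/K → total 8.2728305×10⁻⁵ m/K
ΔT = g/(α₁L₁+α₂L₂) = 3.52×10⁻³ / 8.2728305×10⁻⁵ = 42.549 K
T = 22.2 + 42.549 = 64.749 °C

T = 64.7 °C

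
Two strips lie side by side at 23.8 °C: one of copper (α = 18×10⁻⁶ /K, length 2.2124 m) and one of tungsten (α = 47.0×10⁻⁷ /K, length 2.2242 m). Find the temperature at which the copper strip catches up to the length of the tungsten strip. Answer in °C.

T = 425.6 °C

L₁(1 + α₁ΔT) = L₂(1 + α₂ΔT) ⇒ ΔT = (L₂ − L₁)/(α₁L₁ − α₂L₂)
L₂ − L₁ = 2.2242 − 2.2124 = 1.18×10⁻² m
α₁L₁ − α₂L₂ = 18×10⁻⁶×2.2124 − 47.0×10⁻⁷×2.2242 = 2.936946×10⁻⁵ m/K
ΔT = 1.18×10⁻² / 2.936946×10⁻⁵ = 401.778 K
T = 23.8 + 401.778 = 425.578 °C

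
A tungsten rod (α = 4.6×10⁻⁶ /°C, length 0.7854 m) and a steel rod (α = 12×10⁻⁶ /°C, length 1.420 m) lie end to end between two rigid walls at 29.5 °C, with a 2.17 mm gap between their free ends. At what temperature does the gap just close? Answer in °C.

T = 135 °C

Gap closes when ΔL₁ + ΔL₂ = 2.17 mm = 2.17×10⁻³ m
(α₁L₁ + α₂L₂)ΔT = g
α₁L₁ + α₂L₂ = 4.6×10⁻⁶×0.7854 + 12×10⁻⁶×1.420 = 2.065284×10⁻⁵ m/K
ΔT = 2.17×10⁻³ / 2.065284×10⁻⁵ = 105.07 K
T = 29.5 + 105.07 = 134.57 °C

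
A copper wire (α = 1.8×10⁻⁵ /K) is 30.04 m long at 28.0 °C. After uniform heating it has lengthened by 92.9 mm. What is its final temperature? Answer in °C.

ΔL = αL₀ΔT ⇒ ΔT = ΔL / (αL₀)
ΔT = 92.9×10⁻³ m / (1.8×10⁻⁵ × 30.04 m) = 171.81 K
T = 28.0 + 171.81 = 199.81 °C

T = 200 °C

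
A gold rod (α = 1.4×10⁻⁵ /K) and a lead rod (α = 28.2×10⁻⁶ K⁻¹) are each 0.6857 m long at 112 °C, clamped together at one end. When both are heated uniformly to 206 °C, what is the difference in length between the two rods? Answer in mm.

ΔT = 94 K
gold: ΔL = 1.4×10⁻⁵ × 0.6857 m × 94 = 9.0238×10⁻⁴ m = 0.90238 mm
lead: ΔL = 28.2×10⁻⁶ × 0.6857 m × 94 = 1.8177×10⁻³ m = 1.8177 mm
difference = 1.8177 − 0.90238 = 0.91532 mm

0.915 mm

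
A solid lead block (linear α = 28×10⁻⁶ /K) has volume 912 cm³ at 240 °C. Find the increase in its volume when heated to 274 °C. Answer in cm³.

ΔV = 2.60 cm³

Isotropic solid: β ≈ 3α = 8.4×10⁻⁵ /K; ΔT = 34 K
ΔV = 3αV₀ΔT = 3(28×10⁻⁶)(912)(34) = 2.60 cm³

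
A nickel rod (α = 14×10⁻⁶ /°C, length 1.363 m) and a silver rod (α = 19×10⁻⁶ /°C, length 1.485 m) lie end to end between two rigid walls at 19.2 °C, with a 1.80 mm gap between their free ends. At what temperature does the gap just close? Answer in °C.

T = 57.3 °C

Gap closes when ΔL₁ + ΔL₂ = 1.80 mm = 1.80×10⁻³ m
(α₁L₁ + α₂L₂)ΔT = g
α₁L₁ + α₂L₂ = 14×10⁻⁶×1.363 + 19×10⁻⁶×1.485 = 4.7297×10⁻⁵ m/K
ΔT = 1.80×10⁻³ / 4.7297×10⁻⁵ = 38.057 K
T = 19.2 + 38.057 = 57.257 °C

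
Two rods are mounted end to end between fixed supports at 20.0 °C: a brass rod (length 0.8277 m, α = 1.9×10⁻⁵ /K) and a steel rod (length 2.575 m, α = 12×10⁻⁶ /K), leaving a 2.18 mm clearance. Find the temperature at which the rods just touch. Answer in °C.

Gap closes when ΔL₁ + ΔL₂ = 2.18 mm = 2.18×10⁻³ m
(α₁L₁ + α₂L₂)ΔT = g
α₁L₁ + α₂L₂ = 1.9×10⁻⁵×0.8277 + 12×10⁻⁶×2.575 = 4.66263×10⁻⁵ m/K
ΔT = 2.18×10⁻³ / 4.66263×10⁻⁵ = 46.755 K
T = 20.0 + 46.755 = 66.755 °C

T = 66.8 °C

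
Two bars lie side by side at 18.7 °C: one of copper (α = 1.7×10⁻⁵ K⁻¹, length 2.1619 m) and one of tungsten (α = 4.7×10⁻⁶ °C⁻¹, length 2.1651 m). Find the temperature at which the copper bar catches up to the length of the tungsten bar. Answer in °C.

L₁(1 + α₁ΔT) = L₂(1 + α₂ΔT) ⇒ ΔT = (L₂ − L₁)/(α₁L₁ − α₂L₂)
L₂ − L₁ = 2.1651 − 2.1619 = 3.20×10⁻³ m
α₁L₁ − α₂L₂ = 1.7×10⁻⁵×2.1619 − 4.7×10⁻⁶×2.1651 = 2.657633×10⁻⁵ m/K
ΔT = 3.20×10⁻³ / 2.657633×10⁻⁵ = 120.408 K
T = 18.7 + 120.408 = 139.108 °C

T = 139.1 °C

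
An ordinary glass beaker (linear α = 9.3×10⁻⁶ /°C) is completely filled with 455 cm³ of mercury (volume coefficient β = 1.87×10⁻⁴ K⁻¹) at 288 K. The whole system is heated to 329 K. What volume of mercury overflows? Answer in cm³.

The beaker also expands: β_container ≈ 3α = 2.79×10⁻⁵ /K
Net overflow = V₀(β_liq − 3α_cont)ΔT
β − 3α = 1.87×10⁻⁴ − 2.79×10⁻⁵ = 1.591×10⁻⁴ /K; ΔT = 41 K
ΔV = 455 × 1.591×10⁻⁴ × 41 = 2.97 cm³

2.97 cm³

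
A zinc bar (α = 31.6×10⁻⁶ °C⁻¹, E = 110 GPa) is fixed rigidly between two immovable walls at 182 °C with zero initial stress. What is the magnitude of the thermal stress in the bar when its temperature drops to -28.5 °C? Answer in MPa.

Fully constrained: the free strain ε = αΔT is blocked, so σ = Eε = EαΔT.
|ΔT| = 210.5 K
σ = 110×10⁹ × 31.6×10⁻⁶ × 210.5 = 7.32×10⁸ Pa

σ = 732 MPa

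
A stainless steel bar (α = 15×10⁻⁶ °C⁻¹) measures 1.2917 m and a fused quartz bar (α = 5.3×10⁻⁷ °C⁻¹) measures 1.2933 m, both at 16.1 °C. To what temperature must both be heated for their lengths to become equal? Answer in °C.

T = 101.7 °C

Equal length when α₁L₁ΔT − α₂L₂ΔT = L₂ − L₁ = 1.60×10⁻³ m
α₁L₁ = 1.93755×10⁻⁵, α₂L₂ = 6.85449×10⁻⁷ → Δ(αL) = 1.8690051×10⁻⁵ m/K
ΔT = 1.60×10⁻³ / 1.8690051×10⁻⁵ = 85.607 K, so T = 16.1 + 85.607 = 101.707 °C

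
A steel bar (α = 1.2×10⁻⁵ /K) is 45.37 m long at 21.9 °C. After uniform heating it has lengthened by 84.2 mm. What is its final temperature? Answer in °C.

ΔL = αL₀ΔT ⇒ ΔT = ΔL / (αL₀)
ΔT = 84.2×10⁻³ m / (1.2×10⁻⁵ × 45.37 m) = 154.65 K
T = 21.9 + 154.65 = 176.55 °C

T = 177 °C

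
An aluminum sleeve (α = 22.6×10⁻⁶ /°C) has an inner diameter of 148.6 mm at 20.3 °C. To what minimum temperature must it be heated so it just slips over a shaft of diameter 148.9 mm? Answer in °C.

T = 110 °C

Required Δd = 148.9 − 148.6 = 0.3 mm
Δd = αd₀ΔT ⇒ ΔT = Δd/(αd₀) = 0.3 / (22.6×10⁻⁶ × 148.6) = 89.33 K
T_min = 20.3 + 89.33 = 109.63 °C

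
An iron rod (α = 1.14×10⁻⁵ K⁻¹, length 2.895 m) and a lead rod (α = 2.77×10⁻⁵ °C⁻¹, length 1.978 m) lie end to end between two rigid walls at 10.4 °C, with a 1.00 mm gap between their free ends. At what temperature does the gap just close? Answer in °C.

Gap closes when ΔL₁ + ΔL₂ = 1.00 mm = 1.00×10⁻³ m
(α₁L₁ + α₂L₂)ΔT = g
α₁L₁ + α₂L₂ = 1.14×10⁻⁵×2.895 + 2.77×10⁻⁵×1.978 = 8.77936×10⁻⁵ m/K
ΔT = 1.00×10⁻³ / 8.77936×10⁻⁵ = 11.390 K
T = 10.4 + 11.390 = 21.790 °C

T = 21.8 °C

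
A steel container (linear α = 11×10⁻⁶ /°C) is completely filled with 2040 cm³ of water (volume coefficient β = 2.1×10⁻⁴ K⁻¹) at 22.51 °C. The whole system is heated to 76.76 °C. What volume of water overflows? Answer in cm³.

19.6 cm³

The container also expands: β_container ≈ 3α = 3.3×10⁻⁵ /K
Net overflow = V₀(β_liq − 3α_cont)ΔT
β − 3α = 2.10×10⁻⁴ − 3.3×10⁻⁵ = 1.77×10⁻⁴ /K; ΔT = 54.25 K
ΔV = 2040 × 1.77×10⁻⁴ × 54.25 = 19.6 cm³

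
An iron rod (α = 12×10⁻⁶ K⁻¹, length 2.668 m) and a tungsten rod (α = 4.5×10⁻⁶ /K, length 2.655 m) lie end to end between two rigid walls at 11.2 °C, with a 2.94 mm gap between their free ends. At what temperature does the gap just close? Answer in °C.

T = 78.1 °C

α₁L₁ = 3.2016×10⁻⁵ m/K, α₂L₂ = 1.19475×10⁻⁵ m/K → total 4.39635×10⁻⁵ m/K
ΔT = g/(α₁L₁+α₂L₂) = 2.94×10⁻³ / 4.39635×10⁻⁵ = 66.874 K
T = 11.2 + 66.874 = 78.074 °C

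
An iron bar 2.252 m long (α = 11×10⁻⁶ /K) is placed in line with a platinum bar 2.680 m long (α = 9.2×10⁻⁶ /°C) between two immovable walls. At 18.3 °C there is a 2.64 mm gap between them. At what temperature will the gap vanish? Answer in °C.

T = 71.7 °C

α₁L₁ = 2.4772×10⁻⁵ m/K, α₂L₂ = 2.4656×10⁻⁵ m/K → total 4.9428×10⁻⁵ m/K
ΔT = g/(α₁L₁+α₂L₂) = 2.64×10⁻³ / 4.9428×10⁻⁵ = 53.411 K
T = 18.3 + 53.411 = 71.711 °C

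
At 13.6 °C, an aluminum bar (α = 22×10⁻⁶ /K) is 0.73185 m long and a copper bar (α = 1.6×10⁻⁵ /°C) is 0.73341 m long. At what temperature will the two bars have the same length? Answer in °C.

T = 370.9 °C

L₁(1 + α₁ΔT) = L₂(1 + α₂ΔT) ⇒ ΔT = (L₂ − L₁)/(α₁L₁ − α₂L₂)
L₂ − L₁ = 0.73341 − 0.73185 = 1.56×10⁻³ m
α₁L₁ − α₂L₂ = 22×10⁻⁶×0.73185 − 1.6×10⁻⁵×0.73341 = 4.36614×10⁻⁶ m/K
ΔT = 1.56×10⁻³ / 4.36614×10⁻⁶ = 357.295 K
T = 13.6 + 357.295 = 370.895 °C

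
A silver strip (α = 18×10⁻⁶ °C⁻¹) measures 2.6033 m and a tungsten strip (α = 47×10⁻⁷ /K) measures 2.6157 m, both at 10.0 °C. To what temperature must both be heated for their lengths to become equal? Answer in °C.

L₁(1 + α₁ΔT) = L₂(1 + α₂ΔT) ⇒ ΔT = (L₂ − L₁)/(α₁L₁ − α₂L₂)
L₂ − L₁ = 2.6157 − 2.6033 = 1.24×10⁻² m
α₁L₁ − α₂L₂ = 18×10⁻⁶×2.6033 − 47×10⁻⁷×2.6157 = 3.456561×10⁻⁵ m/K
ΔT = 1.24×10⁻² / 3.456561×10⁻⁵ = 358.738 K
T = 10.0 + 358.738 = 368.738 °C

T = 368.7 °C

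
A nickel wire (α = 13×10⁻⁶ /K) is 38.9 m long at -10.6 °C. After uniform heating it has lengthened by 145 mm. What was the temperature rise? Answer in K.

ΔL = αL₀ΔT ⇒ ΔT = ΔL / (αL₀)
ΔT = 145×10⁻³ m / (13×10⁻⁶ × 38.9 m) = 286.73 K

ΔT = 287 K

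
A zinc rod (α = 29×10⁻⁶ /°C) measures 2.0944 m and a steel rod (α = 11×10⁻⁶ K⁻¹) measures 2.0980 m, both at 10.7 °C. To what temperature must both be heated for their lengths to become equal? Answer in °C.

T = 106.3 °C

Equal length when α₁L₁ΔT − α₂L₂ΔT = L₂ − L₁ = 3.60×10⁻³ m
α₁L₁ = 6.07376×10⁻⁵, α₂L₂ = 2.3078×10⁻⁵ → Δ(αL) = 3.76596×10⁻⁵ m/K
ΔT = 3.60×10⁻³ / 3.76596×10⁻⁵ = 95.593 K, so T = 10.7 + 95.593 = 106.293 °C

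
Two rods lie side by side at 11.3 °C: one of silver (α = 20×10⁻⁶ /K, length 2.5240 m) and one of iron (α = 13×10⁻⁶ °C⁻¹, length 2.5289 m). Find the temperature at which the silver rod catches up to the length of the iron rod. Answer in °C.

T = 289.6 °C

L₁(1 + α₁ΔT) = L₂(1 + α₂ΔT) ⇒ ΔT = (L₂ − L₁)/(α₁L₁ − α₂L₂)
L₂ − L₁ = 2.5289 − 2.5240 = 4.90×10⁻³ m
α₁L₁ − α₂L₂ = 20×10⁻⁶×2.5240 − 13×10⁻⁶×2.5289 = 1.76043×10⁻⁵ m/K
ΔT = 4.90×10⁻³ / 1.76043×10⁻⁵ = 278.341 K
T = 11.3 + 278.341 = 289.641 °C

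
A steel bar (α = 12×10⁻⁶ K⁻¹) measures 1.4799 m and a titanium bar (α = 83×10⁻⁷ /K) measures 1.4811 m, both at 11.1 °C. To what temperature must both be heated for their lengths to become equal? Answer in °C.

T = 230.7 °C

Equal length when α₁L₁ΔT − α₂L₂ΔT = L₂ − L₁ = 1.20×10⁻³ m
α₁L₁ = 1.77588×10⁻⁵, α₂L₂ = 1.229313×10⁻⁵ → Δ(αL) = 5.46567×10⁻⁶ m/K
ΔT = 1.20×10⁻³ / 5.46567×10⁻⁶ = 219.552 K, so T = 11.1 + 219.552 = 230.652 °C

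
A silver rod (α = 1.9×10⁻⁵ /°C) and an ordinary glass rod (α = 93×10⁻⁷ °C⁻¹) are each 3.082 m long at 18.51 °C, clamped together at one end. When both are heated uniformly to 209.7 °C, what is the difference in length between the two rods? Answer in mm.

5.72 mm

ΔT = 191.19 K
silver: ΔL = 1.9×10⁻⁵ × 3.082 m × 191.19 = 1.1196×10⁻² m = 11.196 mm
ordinary glass: ΔL = 93×10⁻⁷ × 3.082 m × 191.19 = 5.4800×10⁻³ m = 5.4800 mm
difference = 11.196 − 5.4800 = 5.716 mm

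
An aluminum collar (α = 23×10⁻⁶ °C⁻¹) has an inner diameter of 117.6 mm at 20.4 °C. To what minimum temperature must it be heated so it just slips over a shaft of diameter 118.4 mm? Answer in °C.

T = 316 °C

Required Δd = 118.4 − 117.6 = 0.8 mm
Δd = αd₀ΔT ⇒ ΔT = Δd/(αd₀) = 0.8 / (23×10⁻⁶ × 117.6) = 295.77 K
T_min = 20.4 + 295.77 = 316.17 °C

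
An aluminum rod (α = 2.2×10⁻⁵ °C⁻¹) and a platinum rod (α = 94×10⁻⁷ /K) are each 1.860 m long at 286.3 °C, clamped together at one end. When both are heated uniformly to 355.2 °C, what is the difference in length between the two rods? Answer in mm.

1.61 mm

ΔT = 68.9 K
aluminum: ΔL = 2.2×10⁻⁵ × 1.860 m × 68.9 = 2.8194×10⁻³ m = 2.8194 mm
platinum: ΔL = 94×10⁻⁷ × 1.860 m × 68.9 = 1.2046×10⁻³ m = 1.2046 mm
difference = 2.8194 − 1.2046 = 1.6148 mm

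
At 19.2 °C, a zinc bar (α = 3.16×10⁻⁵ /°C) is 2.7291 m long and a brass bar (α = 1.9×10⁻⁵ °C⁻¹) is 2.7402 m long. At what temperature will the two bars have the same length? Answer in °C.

L₁(1 + α₁ΔT) = L₂(1 + α₂ΔT) ⇒ ΔT = (L₂ − L₁)/(α₁L₁ − α₂L₂)
L₂ − L₁ = 2.7402 − 2.7291 = 1.11×10⁻² m
α₁L₁ − α₂L₂ = 3.16×10⁻⁵×2.7291 − 1.9×10⁻⁵×2.7402 = 3.417576×10⁻⁵ m/K
ΔT = 1.11×10⁻² / 3.417576×10⁻⁵ = 324.792 K
T = 19.2 + 324.792 = 343.992 °C

T = 344.0 °C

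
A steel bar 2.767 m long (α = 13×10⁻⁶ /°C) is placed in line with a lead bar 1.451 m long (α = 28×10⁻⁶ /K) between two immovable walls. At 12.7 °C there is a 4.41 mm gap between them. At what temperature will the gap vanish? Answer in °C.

T = 70.3 °C

α₁L₁ = 3.5971×10⁻⁵ m/K, α₂L₂ = 4.0628×10⁻⁵ m/K → total 7.6599×10⁻⁵ m/K
ΔT = g/(α₁L₁+α₂L₂) = 4.41×10⁻³ / 7.6599×10⁻⁵ = 57.573 K
T = 12.7 + 57.573 = 70.273 °C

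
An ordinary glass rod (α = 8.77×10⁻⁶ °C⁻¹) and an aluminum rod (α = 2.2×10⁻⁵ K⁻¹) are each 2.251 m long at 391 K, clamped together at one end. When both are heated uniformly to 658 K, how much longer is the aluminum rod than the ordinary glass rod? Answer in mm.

7.95 mm

ΔT = 267 K
ordinary glass: ΔL = 8.77×10⁻⁶ × 2.251 m × 267 = 5.2709×10⁻³ m = 5.2709 mm
aluminum: ΔL = 2.2×10⁻⁵ × 2.251 m × 267 = 1.3222×10⁻² m = 13.222 mm
difference = 13.222 − 5.2709 = 7.9511 mm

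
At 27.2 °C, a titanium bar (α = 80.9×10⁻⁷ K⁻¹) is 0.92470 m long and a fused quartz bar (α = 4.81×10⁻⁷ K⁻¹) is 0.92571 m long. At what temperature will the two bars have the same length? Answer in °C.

T = 170.8 °C

L₁(1 + α₁ΔT) = L₂(1 + α₂ΔT) ⇒ ΔT = (L₂ − L₁)/(α₁L₁ − α₂L₂)
L₂ − L₁ = 0.92571 − 0.92470 = 1.01×10⁻³ m
α₁L₁ − α₂L₂ = 80.9×10⁻⁷×0.92470 − 4.81×10⁻⁷×0.92571 = 7.03555649×10⁻⁶ m/K
ΔT = 1.01×10⁻³ / 7.03555649×10⁻⁶ = 143.557 K
T = 27.2 + 143.557 = 170.757 °C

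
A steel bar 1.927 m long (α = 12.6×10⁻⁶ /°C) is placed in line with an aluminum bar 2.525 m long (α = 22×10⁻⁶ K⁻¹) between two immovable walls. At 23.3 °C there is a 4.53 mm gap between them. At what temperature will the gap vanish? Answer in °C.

T = 80.0 °C

α₁L₁ = 2.42802×10⁻⁵ m/K, α₂L₂ = 5.555×10⁻⁵ m/K → total 7.98302×10⁻⁵ m/K
ΔT = g/(α₁L₁+α₂L₂) = 4.53×10⁻³ / 7.98302×10⁻⁵ = 56.745 K
T = 23.3 + 56.745 = 80.045 °C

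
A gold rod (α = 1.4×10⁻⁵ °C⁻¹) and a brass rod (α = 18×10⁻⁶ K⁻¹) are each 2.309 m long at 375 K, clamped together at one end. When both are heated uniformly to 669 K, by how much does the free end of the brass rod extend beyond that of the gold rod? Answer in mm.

2.72 mm

ΔT = 294 K
gold: ΔL = 1.4×10⁻⁵ × 2.309 m × 294 = 9.5038×10⁻³ m = 9.5038 mm
brass: ΔL = 18×10⁻⁶ × 2.309 m × 294 = 1.2219×10⁻² m = 12.219 mm
difference = 12.219 − 9.5038 = 2.7152 mm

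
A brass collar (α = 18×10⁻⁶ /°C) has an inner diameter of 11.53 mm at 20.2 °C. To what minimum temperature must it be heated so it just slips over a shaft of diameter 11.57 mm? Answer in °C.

T = 213 °C

Required Δd = 11.57 − 11.53 = 0.04 mm
Δd = αd₀ΔT ⇒ ΔT = Δd/(αd₀) = 0.04 / (18×10⁻⁶ × 11.53) = 192.73 K
T_min = 20.2 + 192.73 = 212.93 °C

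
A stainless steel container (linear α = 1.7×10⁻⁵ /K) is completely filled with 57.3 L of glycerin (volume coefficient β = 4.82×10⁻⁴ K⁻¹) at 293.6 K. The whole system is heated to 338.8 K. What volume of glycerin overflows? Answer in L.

1.12 L

The container also expands: β_container ≈ 3α = 5.1×10⁻⁵ /K
Net overflow = V₀(β_liq − 3α_cont)ΔT
β − 3α = 4.82×10⁻⁴ − 5.1×10⁻⁵ = 4.31×10⁻⁴ /K; ΔT = 45.2 K
ΔV = 57.3 × 4.31×10⁻⁴ × 45.2 = 1.12 L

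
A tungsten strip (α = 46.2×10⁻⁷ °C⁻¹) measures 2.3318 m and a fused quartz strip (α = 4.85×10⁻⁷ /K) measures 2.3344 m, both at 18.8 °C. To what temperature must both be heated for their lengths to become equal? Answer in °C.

T = 288.5 °C

L₁(1 + α₁ΔT) = L₂(1 + α₂ΔT) ⇒ ΔT = (L₂ − L₁)/(α₁L₁ − α₂L₂)
L₂ − L₁ = 2.3344 − 2.3318 = 2.60×10⁻³ m
α₁L₁ − α₂L₂ = 46.2×10⁻⁷×2.3318 − 4.85×10⁻⁷×2.3344 = 9.640732×10⁻⁶ m/K
ΔT = 2.60×10⁻³ / 9.640732×10⁻⁶ = 269.689 K
T = 18.8 + 269.689 = 288.489 °C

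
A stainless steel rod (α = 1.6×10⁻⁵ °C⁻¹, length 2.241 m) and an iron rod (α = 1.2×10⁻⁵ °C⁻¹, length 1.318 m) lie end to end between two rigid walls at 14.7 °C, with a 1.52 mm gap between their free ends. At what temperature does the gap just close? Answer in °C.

Gap closes when ΔL₁ + ΔL₂ = 1.52 mm = 1.52×10⁻³ m
(α₁L₁ + α₂L₂)ΔT = g
α₁L₁ + α₂L₂ = 1.6×10⁻⁵×2.241 + 1.2×10⁻⁵×1.318 = 5.1672×10⁻⁵ m/K
ΔT = 1.52×10⁻³ / 5.1672×10⁻⁵ = 29.416 K
T = 14.7 + 29.416 = 44.116 °C

T = 44.1 °C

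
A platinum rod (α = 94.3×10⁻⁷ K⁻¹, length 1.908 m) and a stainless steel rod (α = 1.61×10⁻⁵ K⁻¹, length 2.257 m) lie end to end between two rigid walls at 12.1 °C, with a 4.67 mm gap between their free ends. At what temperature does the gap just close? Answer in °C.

T = 98.1 °C

Gap closes when ΔL₁ + ΔL₂ = 4.67 mm = 4.67×10⁻³ m
(α₁L₁ + α₂L₂)ΔT = g
α₁L₁ + α₂L₂ = 94.3×10⁻⁷×1.908 + 1.61×10⁻⁵×2.257 = 5.433014×10⁻⁵ m/K
ΔT = 4.67×10⁻³ / 5.433014×10⁻⁵ = 85.956 K
T = 12.1 + 85.956 = 98.056 °C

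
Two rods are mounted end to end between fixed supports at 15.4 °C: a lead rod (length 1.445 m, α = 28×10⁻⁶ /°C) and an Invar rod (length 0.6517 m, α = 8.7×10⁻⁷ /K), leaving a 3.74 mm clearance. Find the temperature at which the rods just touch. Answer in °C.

T = 107 °C

α₁L₁ = 4.046×10⁻⁵ m/K, α₂L₂ = 5.66979×10⁻⁷ m/K → total 4.1026979×10⁻⁵ m/K
ΔT = g/(α₁L₁+α₂L₂) = 3.74×10⁻³ / 4.1026979×10⁻⁵ = 91.16 K
T = 15.4 + 91.16 = 106.56 °C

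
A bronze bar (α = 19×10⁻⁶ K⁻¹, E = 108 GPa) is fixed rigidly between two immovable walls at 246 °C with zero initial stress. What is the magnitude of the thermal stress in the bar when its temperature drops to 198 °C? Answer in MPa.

Fully constrained: the free strain ε = αΔT is blocked, so σ = Eε = EαΔT.
|ΔT| = 48 K
σ = 108×10⁹ × 19×10⁻⁶ × 48 = 9.85×10⁷ Pa

σ = 98.5 MPa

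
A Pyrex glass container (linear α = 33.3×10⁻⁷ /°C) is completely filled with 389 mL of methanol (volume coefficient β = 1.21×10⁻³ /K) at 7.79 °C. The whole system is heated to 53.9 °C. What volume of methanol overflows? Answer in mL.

The container also expands: β_container ≈ 3α = 9.99×10⁻⁶ /K
Net overflow = V₀(β_liq − 3α_cont)ΔT
β − 3α = 1.21×10⁻³ − 9.99×10⁻⁶ = 1.20001×10⁻³ /K; ΔT = 46.11 K
ΔV = 389 × 1.20001×10⁻³ × 46.11 = 21.5 mL

21.5 mL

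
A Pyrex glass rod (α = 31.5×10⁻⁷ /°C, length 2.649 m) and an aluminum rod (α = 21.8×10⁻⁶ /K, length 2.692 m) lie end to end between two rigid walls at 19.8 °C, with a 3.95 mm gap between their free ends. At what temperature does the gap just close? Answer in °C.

T = 78.7 °C

α₁L₁ = 8.34435×10⁻⁶ m/K, α₂L₂ = 5.86856×10⁻⁵ m/K → total 6.702995×10⁻⁵ m/K
ΔT = g/(α₁L₁+α₂L₂) = 3.95×10⁻³ / 6.702995×10⁻⁵ = 58.929 K
T = 19.8 + 58.929 = 78.729 °C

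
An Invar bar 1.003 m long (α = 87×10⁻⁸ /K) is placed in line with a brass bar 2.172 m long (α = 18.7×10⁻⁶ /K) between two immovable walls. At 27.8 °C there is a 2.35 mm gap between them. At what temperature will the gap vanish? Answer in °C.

Gap closes when ΔL₁ + ΔL₂ = 2.35 mm = 2.35×10⁻³ m
(α₁L₁ + α₂L₂)ΔT = g
α₁L₁ + α₂L₂ = 87×10⁻⁸×1.003 + 18.7×10⁻⁶×2.172 = 4.148901×10⁻⁵ m/K
ΔT = 2.35×10⁻³ / 4.148901×10⁻⁵ = 56.642 K
T = 27.8 + 56.642 = 84.442 °C

T = 84.4 °C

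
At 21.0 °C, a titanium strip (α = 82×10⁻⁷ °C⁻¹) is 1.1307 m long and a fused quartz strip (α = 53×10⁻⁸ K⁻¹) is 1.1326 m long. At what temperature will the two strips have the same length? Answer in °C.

T = 240.1 °C

L₁(1 + α₁ΔT) = L₂(1 + α₂ΔT) ⇒ ΔT = (L₂ − L₁)/(α₁L₁ − α₂L₂)
L₂ − L₁ = 1.1326 − 1.1307 = 1.90×10⁻³ m
α₁L₁ − α₂L₂ = 82×10⁻⁷×1.1307 − 53×10⁻⁸×1.1326 = 8.671462×10⁻⁶ m/K
ΔT = 1.90×10⁻³ / 8.671462×10⁻⁶ = 219.110 K
T = 21.0 + 219.110 = 240.110 °C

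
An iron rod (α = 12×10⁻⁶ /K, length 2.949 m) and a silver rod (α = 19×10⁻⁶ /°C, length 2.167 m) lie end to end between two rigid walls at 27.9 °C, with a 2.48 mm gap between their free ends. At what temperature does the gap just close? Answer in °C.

Gap closes when ΔL₁ + ΔL₂ = 2.48 mm = 2.48×10⁻³ m
(α₁L₁ + α₂L₂)ΔT = g
α₁L₁ + α₂L₂ = 12×10⁻⁶×2.949 + 19×10⁻⁶×2.167 = 7.6561×10⁻⁵ m/K
ΔT = 2.48×10⁻³ / 7.6561×10⁻⁵ = 32.392 K
T = 27.9 + 32.392 = 60.292 °C

T = 60.3 °C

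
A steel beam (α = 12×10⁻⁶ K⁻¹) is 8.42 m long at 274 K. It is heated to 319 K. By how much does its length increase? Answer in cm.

ΔL = 0.455 cm

|ΔT| = |319 − 274| = 45 K
ΔL = αL₀ΔT = (12×10⁻⁶)(8.42)(45) = 4.55×10⁻³ m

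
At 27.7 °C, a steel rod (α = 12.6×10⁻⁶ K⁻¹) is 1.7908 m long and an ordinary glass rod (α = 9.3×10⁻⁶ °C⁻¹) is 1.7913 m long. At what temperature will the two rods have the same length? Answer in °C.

T = 112.4 °C

L₁(1 + α₁ΔT) = L₂(1 + α₂ΔT) ⇒ ΔT = (L₂ − L₁)/(α₁L₁ − α₂L₂)
L₂ − L₁ = 1.7913 − 1.7908 = 5.00×10⁻⁴ m
α₁L₁ − α₂L₂ = 12.6×10⁻⁶×1.7908 − 9.3×10⁻⁶×1.7913 = 5.90499×10⁻⁶ m/K
ΔT = 5.00×10⁻⁴ / 5.90499×10⁻⁶ = 84.674 K
T = 27.7 + 84.674 = 112.374 °C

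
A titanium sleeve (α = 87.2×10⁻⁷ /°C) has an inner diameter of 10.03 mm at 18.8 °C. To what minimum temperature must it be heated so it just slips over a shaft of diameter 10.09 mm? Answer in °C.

Required Δd = 10.09 − 10.03 = 0.06 mm
Δd = αd₀ΔT ⇒ ΔT = Δd/(αd₀) = 0.06 / (87.2×10⁻⁷ × 10.03) = 686.02 K
T_min = 18.8 + 686.02 = 704.82 °C

T = 705 °C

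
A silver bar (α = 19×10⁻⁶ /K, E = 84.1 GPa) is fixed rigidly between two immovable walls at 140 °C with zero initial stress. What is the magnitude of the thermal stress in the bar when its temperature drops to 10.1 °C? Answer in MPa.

Fully constrained: the free strain ε = αΔT is blocked, so σ = Eε = EαΔT.
|ΔT| = 129.9 K
σ = 84.1×10⁹ × 19×10⁻⁶ × 129.9 = 2.08×10⁸ Pa

σ = 208 MPa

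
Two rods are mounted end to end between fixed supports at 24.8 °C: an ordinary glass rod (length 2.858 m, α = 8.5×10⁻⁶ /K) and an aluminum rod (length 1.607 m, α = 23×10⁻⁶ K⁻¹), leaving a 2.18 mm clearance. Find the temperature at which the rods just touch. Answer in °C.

T = 60.4 °C

α₁L₁ = 2.4293×10⁻⁵ m/K, α₂L₂ = 3.6961×10⁻⁵ m/K → total 6.1254×10⁻⁵ m/K
ΔT = g/(α₁L₁+α₂L₂) = 2.18×10⁻³ / 6.1254×10⁻⁵ = 35.590 K
T = 24.8 + 35.590 = 60.390 °C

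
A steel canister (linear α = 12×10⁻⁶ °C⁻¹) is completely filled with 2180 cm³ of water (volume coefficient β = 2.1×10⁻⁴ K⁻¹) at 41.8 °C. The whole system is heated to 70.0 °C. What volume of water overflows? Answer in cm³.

10.7 cm³

The canister also expands: β_container ≈ 3α = 3.6×10⁻⁵ /K
Net overflow = V₀(β_liq − 3α_cont)ΔT
β − 3α = 2.10×10⁻⁴ − 3.6×10⁻⁵ = 1.74×10⁻⁴ /K; ΔT = 28.2 K
ΔV = 2180 × 1.74×10⁻⁴ × 28.2 = 10.7 cm³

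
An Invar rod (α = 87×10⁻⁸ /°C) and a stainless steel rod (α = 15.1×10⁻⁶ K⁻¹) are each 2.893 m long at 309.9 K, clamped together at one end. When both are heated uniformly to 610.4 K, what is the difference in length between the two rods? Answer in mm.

ΔT = 300.5 K
Invar: ΔL = 87×10⁻⁸ × 2.893 m × 300.5 = 7.5633×10⁻⁴ m = 0.75633 mm
stainless steel: ΔL = 15.1×10⁻⁶ × 2.893 m × 300.5 = 1.3127×10⁻² m = 13.127 mm
difference = 13.127 − 0.75633 = 12.37067 mm

12.4 mm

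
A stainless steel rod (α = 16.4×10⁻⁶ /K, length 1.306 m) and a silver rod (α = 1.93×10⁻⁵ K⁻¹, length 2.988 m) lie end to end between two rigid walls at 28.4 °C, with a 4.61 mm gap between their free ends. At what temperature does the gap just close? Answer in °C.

Gap closes when ΔL₁ + ΔL₂ = 4.61 mm = 4.61×10⁻³ m
(α₁L₁ + α₂L₂)ΔT = g
α₁L₁ + α₂L₂ = 16.4×10⁻⁶×1.306 + 1.93×10⁻⁵×2.988 = 7.90868×10⁻⁵ m/K
ΔT = 4.61×10⁻³ / 7.90868×10⁻⁵ = 58.290 K
T = 28.4 + 58.290 = 86.690 °C

T = 86.7 °C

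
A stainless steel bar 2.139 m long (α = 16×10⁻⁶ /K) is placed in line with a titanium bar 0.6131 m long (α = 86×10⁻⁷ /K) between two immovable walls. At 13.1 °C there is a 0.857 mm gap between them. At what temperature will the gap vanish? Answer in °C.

T = 34.8 °C

Gap closes when ΔL₁ + ΔL₂ = 0.857 mm = 8.57×10⁻⁴ m
(α₁L₁ + α₂L₂)ΔT = g
α₁L₁ + α₂L₂ = 16×10⁻⁶×2.139 + 86×10⁻⁷×0.6131 = 3.949666×10⁻⁵ m/K
ΔT = 8.57×10⁻⁴ / 3.949666×10⁻⁵ = 21.698 K
T = 13.1 + 21.698 = 34.798 °C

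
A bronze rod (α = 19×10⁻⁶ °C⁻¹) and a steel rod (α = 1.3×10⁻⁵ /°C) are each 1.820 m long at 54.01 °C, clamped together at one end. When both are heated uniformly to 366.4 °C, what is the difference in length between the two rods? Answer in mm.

ΔT = 312.39 K
bronze: ΔL = 19×10⁻⁶ × 1.820 m × 312.39 = 1.0802×10⁻² m = 10.802 mm
steel: ΔL = 1.3×10⁻⁵ × 1.820 m × 312.39 = 7.3911×10⁻³ m = 7.3911 mm
difference = 10.802 − 7.3911 = 3.4109 mm

3.41 mm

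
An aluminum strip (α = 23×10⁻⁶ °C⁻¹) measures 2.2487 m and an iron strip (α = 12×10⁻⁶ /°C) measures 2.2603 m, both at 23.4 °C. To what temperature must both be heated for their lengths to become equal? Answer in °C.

T = 495.0 °C

L₁(1 + α₁ΔT) = L₂(1 + α₂ΔT) ⇒ ΔT = (L₂ − L₁)/(α₁L₁ − α₂L₂)
L₂ − L₁ = 2.2603 − 2.2487 = 1.16×10⁻² m
α₁L₁ − α₂L₂ = 23×10⁻⁶×2.2487 − 12×10⁻⁶×2.2603 = 2.45965×10⁻⁵ m/K
ΔT = 1.16×10⁻² / 2.45965×10⁻⁵ = 471.612 K
T = 23.4 + 471.612 = 495.012 °C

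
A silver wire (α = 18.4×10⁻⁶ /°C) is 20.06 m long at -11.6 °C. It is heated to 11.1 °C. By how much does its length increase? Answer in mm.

ΔL = 8.38 mm

|ΔT| = |11.1 − (-11.6)| = 22.7 K
ΔL = αL₀ΔT = (18.4×10⁻⁶)(20.06)(22.7) = 8.38×10⁻³ m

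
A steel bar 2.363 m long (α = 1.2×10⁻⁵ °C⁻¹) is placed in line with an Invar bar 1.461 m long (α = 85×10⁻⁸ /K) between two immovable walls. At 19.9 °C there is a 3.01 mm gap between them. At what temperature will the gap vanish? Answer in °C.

T = 122 °C

α₁L₁ = 2.8356×10⁻⁵ m/K, α₂L₂ = 1.24185×10⁻⁶ m/K → total 2.959785×10⁻⁵ m/K
ΔT = g/(α₁L₁+α₂L₂) = 3.01×10⁻³ / 2.959785×10⁻⁵ = 101.70 K
T = 19.9 + 101.70 = 121.60 °C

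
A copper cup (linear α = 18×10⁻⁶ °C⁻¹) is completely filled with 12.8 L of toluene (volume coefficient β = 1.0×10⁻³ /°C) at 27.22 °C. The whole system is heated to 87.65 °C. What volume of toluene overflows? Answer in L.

0.732 L

The cup also expands: β_container ≈ 3α = 5.4×10⁻⁵ /K
Net overflow = V₀(β_liq − 3α_cont)ΔT
β − 3α = 1.00×10⁻³ − 5.4×10⁻⁵ = 9.46×10⁻⁴ /K; ΔT = 60.43 K
ΔV = 12.8 × 9.46×10⁻⁴ × 60.43 = 0.732 L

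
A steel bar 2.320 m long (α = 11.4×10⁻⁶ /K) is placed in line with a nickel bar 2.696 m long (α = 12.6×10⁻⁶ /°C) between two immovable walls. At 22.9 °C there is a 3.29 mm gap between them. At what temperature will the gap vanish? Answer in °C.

α₁L₁ = 2.6448×10⁻⁵ m/K, α₂L₂ = 3.39696×10⁻⁵ m/K → total 6.04176×10⁻⁵ m/K
ΔT = g/(α₁L₁+α₂L₂) = 3.29×10⁻³ / 6.04176×10⁻⁵ = 54.454 K
T = 22.9 + 54.454 = 77.354 °C

T = 77.4 °C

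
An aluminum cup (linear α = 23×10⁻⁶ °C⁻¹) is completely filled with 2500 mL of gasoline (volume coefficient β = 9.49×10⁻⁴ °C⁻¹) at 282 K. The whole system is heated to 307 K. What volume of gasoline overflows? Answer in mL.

The cup also expands: β_container ≈ 3α = 6.9×10⁻⁵ /K
Net overflow = V₀(β_liq − 3α_cont)ΔT
β − 3α = 9.49×10⁻⁴ − 6.9×10⁻⁵ = 8.80×10⁻⁴ /K; ΔT = 25 K
ΔV = 2500 × 8.80×10⁻⁴ × 25 = 55.0 mL

55.0 mL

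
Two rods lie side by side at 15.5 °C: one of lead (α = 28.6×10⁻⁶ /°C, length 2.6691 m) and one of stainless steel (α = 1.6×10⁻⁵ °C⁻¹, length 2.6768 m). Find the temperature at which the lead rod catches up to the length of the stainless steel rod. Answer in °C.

L₁(1 + α₁ΔT) = L₂(1 + α₂ΔT) ⇒ ΔT = (L₂ − L₁)/(α₁L₁ − α₂L₂)
L₂ − L₁ = 2.6768 − 2.6691 = 7.70×10⁻³ m
α₁L₁ − α₂L₂ = 28.6×10⁻⁶×2.6691 − 1.6×10⁻⁵×2.6768 = 3.350746×10⁻⁵ m/K
ΔT = 7.70×10⁻³ / 3.350746×10⁻⁵ = 229.800 K
T = 15.5 + 229.800 = 245.300 °C

T = 245.3 °C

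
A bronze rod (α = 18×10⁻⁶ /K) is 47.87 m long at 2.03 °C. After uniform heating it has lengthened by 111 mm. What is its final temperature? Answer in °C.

T = 131 °C

ΔL = αL₀ΔT ⇒ ΔT = ΔL / (αL₀)
ΔT = 111×10⁻³ m / (18×10⁻⁶ × 47.87 m) = 128.82 K
T = 2.03 + 128.82 = 130.85 °C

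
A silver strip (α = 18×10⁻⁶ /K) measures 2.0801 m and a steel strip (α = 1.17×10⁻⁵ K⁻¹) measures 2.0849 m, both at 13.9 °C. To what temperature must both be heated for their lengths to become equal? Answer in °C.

T = 381.8 °C

Equal length when α₁L₁ΔT − α₂L₂ΔT = L₂ − L₁ = 4.80×10⁻³ m
α₁L₁ = 3.74418×10⁻⁵, α₂L₂ = 2.439333×10⁻⁵ → Δ(αL) = 1.304847×10⁻⁵ m/K
ΔT = 4.80×10⁻³ / 1.304847×10⁻⁵ = 367.859 K, so T = 13.9 + 367.859 = 381.759 °C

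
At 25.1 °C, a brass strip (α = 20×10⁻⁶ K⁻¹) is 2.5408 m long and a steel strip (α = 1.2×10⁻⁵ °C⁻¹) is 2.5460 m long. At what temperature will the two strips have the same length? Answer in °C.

T = 281.7 °C

Equal length when α₁L₁ΔT − α₂L₂ΔT = L₂ − L₁ = 5.20×10⁻³ m
α₁L₁ = 5.0816×10⁻⁵, α₂L₂ = 3.0552×10⁻⁵ → Δ(αL) = 2.0264×10⁻⁵ m/K
ΔT = 5.20×10⁻³ / 2.0264×10⁻⁵ = 256.613 K, so T = 25.1 + 256.613 = 281.713 °C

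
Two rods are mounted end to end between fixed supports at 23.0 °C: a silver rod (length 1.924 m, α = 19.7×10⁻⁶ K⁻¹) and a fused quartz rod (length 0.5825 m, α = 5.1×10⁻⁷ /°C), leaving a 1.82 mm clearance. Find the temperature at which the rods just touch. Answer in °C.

Gap closes when ΔL₁ + ΔL₂ = 1.82 mm = 1.82×10⁻³ m
(α₁L₁ + α₂L₂)ΔT = g
α₁L₁ + α₂L₂ = 19.7×10⁻⁶×1.924 + 5.1×10⁻⁷×0.5825 = 3.8199875×10⁻⁵ m/K
ΔT = 1.82×10⁻³ / 3.8199875×10⁻⁵ = 47.644 K
T = 23.0 + 47.644 = 70.644 °C

T = 70.6 °C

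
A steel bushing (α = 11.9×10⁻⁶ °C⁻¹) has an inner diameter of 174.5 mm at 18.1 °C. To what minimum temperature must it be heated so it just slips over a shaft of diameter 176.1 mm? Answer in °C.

Required Δd = 176.1 − 174.5 = 1.6 mm
Δd = αd₀ΔT ⇒ ΔT = Δd/(αd₀) = 1.6 / (11.9×10⁻⁶ × 174.5) = 770.51 K
T_min = 18.1 + 770.51 = 788.61 °C

T = 789 °C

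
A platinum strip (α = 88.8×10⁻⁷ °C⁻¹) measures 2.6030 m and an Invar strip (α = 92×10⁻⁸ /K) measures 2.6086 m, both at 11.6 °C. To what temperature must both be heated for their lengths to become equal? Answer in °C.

T = 281.9 °C

L₁(1 + α₁ΔT) = L₂(1 + α₂ΔT) ⇒ ΔT = (L₂ − L₁)/(α₁L₁ − α₂L₂)
L₂ − L₁ = 2.6086 − 2.6030 = 5.60×10⁻³ m
α₁L₁ − α₂L₂ = 88.8×10⁻⁷×2.6030 − 92×10⁻⁸×2.6086 = 2.0714728×10⁻⁵ m/K
ΔT = 5.60×10⁻³ / 2.0714728×10⁻⁵ = 270.339 K
T = 11.6 + 270.339 = 281.939 °C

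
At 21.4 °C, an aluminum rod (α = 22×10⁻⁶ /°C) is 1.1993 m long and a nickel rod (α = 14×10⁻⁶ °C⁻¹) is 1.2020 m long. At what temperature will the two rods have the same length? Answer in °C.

Equal length when α₁L₁ΔT − α₂L₂ΔT = L₂ − L₁ = 2.70×10⁻³ m
α₁L₁ = 2.63846×10⁻⁵, α₂L₂ = 1.6828×10⁻⁵ → Δ(αL) = 9.5566×10⁻⁶ m/K
ΔT = 2.70×10⁻³ / 9.5566×10⁻⁶ = 282.527 K, so T = 21.4 + 282.527 = 303.927 °C

T = 303.9 °C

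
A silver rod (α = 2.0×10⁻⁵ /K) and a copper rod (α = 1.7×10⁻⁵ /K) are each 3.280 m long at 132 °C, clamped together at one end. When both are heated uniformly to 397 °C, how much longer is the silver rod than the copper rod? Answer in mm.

ΔT = 265 K
silver: ΔL = 2.0×10⁻⁵ × 3.280 m × 265 = 1.7384×10⁻² m = 17.384 mm
copper: ΔL = 1.7×10⁻⁵ × 3.280 m × 265 = 1.4776×10⁻² m = 14.776 mm
difference = 17.384 − 14.776 = 2.608 mm

2.61 mm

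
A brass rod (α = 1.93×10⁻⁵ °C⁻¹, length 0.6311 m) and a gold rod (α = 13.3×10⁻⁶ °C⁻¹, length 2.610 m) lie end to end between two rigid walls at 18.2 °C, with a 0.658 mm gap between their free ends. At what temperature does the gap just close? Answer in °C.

Gap closes when ΔL₁ + ΔL₂ = 0.658 mm = 6.58×10⁻⁴ m
(α₁L₁ + α₂L₂)ΔT = g
α₁L₁ + α₂L₂ = 1.93×10⁻⁵×0.6311 + 13.3×10⁻⁶×2.610 = 4.689323×10⁻⁵ m/K
ΔT = 6.58×10⁻⁴ / 4.689323×10⁻⁵ = 14.032 K
T = 18.2 + 14.032 = 32.232 °C

T = 32.2 °C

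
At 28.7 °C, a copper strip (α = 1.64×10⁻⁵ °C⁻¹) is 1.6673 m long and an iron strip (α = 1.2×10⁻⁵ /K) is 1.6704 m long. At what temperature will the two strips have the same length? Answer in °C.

T = 453.4 °C

L₁(1 + α₁ΔT) = L₂(1 + α₂ΔT) ⇒ ΔT = (L₂ − L₁)/(α₁L₁ − α₂L₂)
L₂ − L₁ = 1.6704 − 1.6673 = 3.10×10⁻³ m
α₁L₁ − α₂L₂ = 1.64×10⁻⁵×1.6673 − 1.2×10⁻⁵×1.6704 = 7.29892×10⁻⁶ m/K
ΔT = 3.10×10⁻³ / 7.29892×10⁻⁶ = 424.720 K
T = 28.7 + 424.720 = 453.420 °C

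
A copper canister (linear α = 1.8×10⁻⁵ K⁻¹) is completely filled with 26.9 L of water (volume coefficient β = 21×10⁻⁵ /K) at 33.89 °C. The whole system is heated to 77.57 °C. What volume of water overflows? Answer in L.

The canister also expands: β_container ≈ 3α = 5.4×10⁻⁵ /K
Net overflow = V₀(β_liq − 3α_cont)ΔT
β − 3α = 2.10×10⁻⁴ − 5.4×10⁻⁵ = 1.56×10⁻⁴ /K; ΔT = 43.68 K
ΔV = 26.9 × 1.56×10⁻⁴ × 43.68 = 0.183 L

0.183 L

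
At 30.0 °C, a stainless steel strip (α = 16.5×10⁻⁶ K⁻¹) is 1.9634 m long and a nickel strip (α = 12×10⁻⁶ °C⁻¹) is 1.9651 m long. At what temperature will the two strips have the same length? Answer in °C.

T = 222.9 °C

L₁(1 + α₁ΔT) = L₂(1 + α₂ΔT) ⇒ ΔT = (L₂ − L₁)/(α₁L₁ − α₂L₂)
L₂ − L₁ = 1.9651 − 1.9634 = 1.70×10⁻³ m
α₁L₁ − α₂L₂ = 16.5×10⁻⁶×1.9634 − 12×10⁻⁶×1.9651 = 8.8149×10⁻⁶ m/K
ΔT = 1.70×10⁻³ / 8.8149×10⁻⁶ = 192.855 K
T = 30.0 + 192.855 = 222.855 °C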